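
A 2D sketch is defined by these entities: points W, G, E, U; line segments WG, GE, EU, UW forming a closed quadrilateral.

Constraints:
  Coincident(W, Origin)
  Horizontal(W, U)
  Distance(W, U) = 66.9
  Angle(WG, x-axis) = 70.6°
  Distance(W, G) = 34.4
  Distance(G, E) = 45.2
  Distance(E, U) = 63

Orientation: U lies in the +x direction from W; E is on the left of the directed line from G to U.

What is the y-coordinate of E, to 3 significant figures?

59.9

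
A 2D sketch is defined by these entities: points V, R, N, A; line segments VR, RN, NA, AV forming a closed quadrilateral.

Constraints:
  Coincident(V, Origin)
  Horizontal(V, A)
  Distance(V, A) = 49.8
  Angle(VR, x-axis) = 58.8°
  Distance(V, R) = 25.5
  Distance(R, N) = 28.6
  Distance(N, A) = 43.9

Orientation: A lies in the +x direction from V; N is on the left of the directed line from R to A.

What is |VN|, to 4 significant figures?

53.55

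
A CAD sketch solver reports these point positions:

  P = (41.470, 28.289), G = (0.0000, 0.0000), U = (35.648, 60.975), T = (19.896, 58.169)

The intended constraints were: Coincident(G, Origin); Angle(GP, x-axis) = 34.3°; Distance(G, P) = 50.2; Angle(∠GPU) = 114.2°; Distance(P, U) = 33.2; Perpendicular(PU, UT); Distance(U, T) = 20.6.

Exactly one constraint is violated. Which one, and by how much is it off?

Distance(U, T) = 20.6 — off by 4.60.

G = (0.00, 0.00) ✓; GP at 34.30° ✓; |GP| = 50.20 ✓; ∠GPU = 114.2° ✓; |PU| = 33.20 ✓; ∠(PU, UT) = 90.00° ✓; |UT| = 16.00 ✗.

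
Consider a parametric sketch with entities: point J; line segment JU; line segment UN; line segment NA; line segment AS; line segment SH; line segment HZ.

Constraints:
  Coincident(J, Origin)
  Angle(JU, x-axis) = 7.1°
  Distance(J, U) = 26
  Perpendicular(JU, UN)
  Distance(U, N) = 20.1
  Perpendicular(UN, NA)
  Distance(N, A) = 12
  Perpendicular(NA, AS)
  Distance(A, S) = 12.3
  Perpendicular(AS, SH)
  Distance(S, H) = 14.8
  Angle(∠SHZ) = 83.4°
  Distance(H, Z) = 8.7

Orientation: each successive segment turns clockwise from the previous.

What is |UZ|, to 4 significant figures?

16.54

AS is perpendicular to SH, so SH runs at 7.100°; with |SH| = 14.8, H = (29.54, -4.180). ∠SHZ = 83.4° gives HZ at -89.50° from the x-axis; with |HZ| = 8.7, Z = (29.62, -12.88). Then |UZ| = |Z − U| = 16.54.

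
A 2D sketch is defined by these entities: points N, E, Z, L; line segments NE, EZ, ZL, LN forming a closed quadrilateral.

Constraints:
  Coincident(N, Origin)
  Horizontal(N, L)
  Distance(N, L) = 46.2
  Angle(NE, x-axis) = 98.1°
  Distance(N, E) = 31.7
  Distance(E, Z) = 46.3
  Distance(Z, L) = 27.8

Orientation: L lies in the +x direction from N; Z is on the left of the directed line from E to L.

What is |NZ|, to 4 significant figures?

49.88

N is at the origin; N and L share the same y with |NL| = 46.2 and L in +x, so L = (46.2, 0). NE runs at 98.1° with |NE| = 31.7, so E = (-4.467, 31.38). Z is determined by |EZ| = 46.3 and |ZL| = 27.8 together: it lies at the intersection of circle(E, 46.3) and circle(L, 27.8). With |EL| = 59.60, the foot of the radical line on EL is 41.30 from E and the perpendicular offset is √(46.3² − 41.30²) = 20.93. Taking the left-of-EL solution: Z = (41.66, 27.43).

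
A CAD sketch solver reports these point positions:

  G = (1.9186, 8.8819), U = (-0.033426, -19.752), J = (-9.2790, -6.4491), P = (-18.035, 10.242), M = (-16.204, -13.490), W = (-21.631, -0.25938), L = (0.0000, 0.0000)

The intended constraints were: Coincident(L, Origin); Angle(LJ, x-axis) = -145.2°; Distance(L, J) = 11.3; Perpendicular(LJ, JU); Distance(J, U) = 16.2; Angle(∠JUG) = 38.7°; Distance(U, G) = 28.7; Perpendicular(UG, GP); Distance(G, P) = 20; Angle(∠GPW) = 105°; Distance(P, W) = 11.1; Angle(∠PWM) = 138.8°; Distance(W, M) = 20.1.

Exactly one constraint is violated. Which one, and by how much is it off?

Distance(W, M) = 20.1 — off by 5.80.

L = (0.00, 0.00) ✓; LJ at -145.2° ✓; |LJ| = 11.30 ✓; ∠(LJ, JU) = 90.00° ✓; |JU| = 16.20 ✓; ∠JUG = 38.70° ✓; |UG| = 28.70 ✓; ∠(UG, GP) = 90.00° ✓; |GP| = 20.00 ✓; ∠GPW = 105.0° ✓; |PW| = 11.10 ✓; ∠PWM = 138.8° ✓; |WM| = 14.30 ✗.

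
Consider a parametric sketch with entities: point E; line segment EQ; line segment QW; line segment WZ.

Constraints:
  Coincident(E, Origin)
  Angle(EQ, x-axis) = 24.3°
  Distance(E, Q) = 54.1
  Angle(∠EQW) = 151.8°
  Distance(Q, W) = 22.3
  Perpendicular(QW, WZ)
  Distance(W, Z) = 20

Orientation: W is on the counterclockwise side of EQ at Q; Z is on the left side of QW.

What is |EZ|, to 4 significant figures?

70.20

E is at the origin; EQ runs at 24.3° with length 54.1, so Q = 54.1·(cos 24.3°, sin 24.3°) = (49.31, 22.26). ∠EQW = 151.8°, so QW runs at 24.3° + (180° − 151.8°) = 52.50° from the x-axis; with |QW| = 22.3, W = Q + 22.3·(cos 52.50°, sin 52.50°) = (62.88, 39.95). QW is perpendicular to WZ; with |WZ| = 20.0 on the left of QW, Z = W + 20.0·(-0.7934, 0.6088) = (47.02, 52.13). Then |EZ| = |Z − E| = 70.20.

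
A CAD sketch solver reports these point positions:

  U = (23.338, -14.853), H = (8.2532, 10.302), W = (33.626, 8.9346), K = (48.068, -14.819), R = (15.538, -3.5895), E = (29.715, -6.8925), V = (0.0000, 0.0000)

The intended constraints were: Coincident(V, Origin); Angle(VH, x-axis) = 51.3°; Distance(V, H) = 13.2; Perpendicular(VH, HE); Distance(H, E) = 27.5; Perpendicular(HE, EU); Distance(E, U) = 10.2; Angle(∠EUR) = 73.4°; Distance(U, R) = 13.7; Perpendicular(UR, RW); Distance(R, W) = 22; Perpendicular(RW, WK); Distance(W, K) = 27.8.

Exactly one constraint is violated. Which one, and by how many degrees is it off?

Perpendicular(RW, WK) — off by 3.40°.

V = (0.00, 0.00) ✓; VH at 51.30° ✓; |VH| = 13.20 ✓; ∠(VH, HE) = 90.00° ✓; |HE| = 27.50 ✓; ∠(HE, EU) = 90.00° ✓; |EU| = 10.20 ✓; ∠EUR = 73.40° ✓; |UR| = 13.70 ✓; ∠(UR, RW) = 90.00° ✓; |RW| = 22.00 ✓; ∠(RW, WK) = 93.40° ✗; |WK| = 27.80 ✓.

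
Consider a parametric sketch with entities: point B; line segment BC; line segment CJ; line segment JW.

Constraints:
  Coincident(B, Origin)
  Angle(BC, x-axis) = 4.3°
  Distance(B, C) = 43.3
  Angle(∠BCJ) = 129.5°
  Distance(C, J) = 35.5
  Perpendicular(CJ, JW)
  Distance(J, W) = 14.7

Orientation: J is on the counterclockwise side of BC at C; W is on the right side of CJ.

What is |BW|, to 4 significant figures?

79.30

B is at the origin; BC runs at 4.3° with length 43.3, so C = 43.3·(cos 4.3°, sin 4.3°) = (43.18, 3.247). ∠BCJ = 129.5°, so CJ runs at 4.3° + (180° − 129.5°) = 54.80° from the x-axis; with |CJ| = 35.5, J = C + 35.5·(cos 54.80°, sin 54.80°) = (63.64, 32.26). CJ ⟂ JW; with |JW| = 14.7 on the right of CJ, W = J + 14.7·(0.8171, -0.5764) = (75.65, 23.78). Then |BW| = |W − B| = 79.30.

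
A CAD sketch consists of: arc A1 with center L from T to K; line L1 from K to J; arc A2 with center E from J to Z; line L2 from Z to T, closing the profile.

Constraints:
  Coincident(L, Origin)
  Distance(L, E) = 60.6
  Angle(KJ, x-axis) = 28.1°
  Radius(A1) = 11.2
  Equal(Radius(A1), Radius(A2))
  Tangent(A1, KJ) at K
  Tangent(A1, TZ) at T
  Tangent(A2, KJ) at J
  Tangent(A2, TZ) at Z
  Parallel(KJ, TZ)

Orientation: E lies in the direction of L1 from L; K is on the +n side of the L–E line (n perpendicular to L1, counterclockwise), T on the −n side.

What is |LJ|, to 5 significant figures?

61.626

The slot axis is L1's direction at 28.1°, so u = (cos 28.1°, sin 28.1°) = (0.88213, 0.47101) and n = (−sin 28.1°, cos 28.1°) = (-0.47101, 0.88213). L is at the origin and E lies 60.6 along u from L, so E = 60.6·u = (53.457, 28.543). Tangency of A1 to both parallel lines with radius 11.2 puts K and T at L ± 11.2·n: K = (-5.2753, 9.8798), T = (5.2753, -9.8798). Equal radii place J and Z the same way about E: J = E + 11.2·n = (48.182, 38.423), Z = E − 11.2·n = (58.732, 18.663). Then |LJ| = |J − L| = 61.626.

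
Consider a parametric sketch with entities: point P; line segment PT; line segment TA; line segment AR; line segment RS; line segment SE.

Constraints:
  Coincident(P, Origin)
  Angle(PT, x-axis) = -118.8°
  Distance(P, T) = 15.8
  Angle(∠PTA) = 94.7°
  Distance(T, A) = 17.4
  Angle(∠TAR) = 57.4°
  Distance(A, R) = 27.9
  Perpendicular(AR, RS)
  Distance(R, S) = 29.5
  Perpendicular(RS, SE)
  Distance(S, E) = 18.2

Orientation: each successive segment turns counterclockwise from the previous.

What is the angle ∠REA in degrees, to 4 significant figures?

49.87°

P is at the origin; PT runs at -118.8° with length 15.8, so T = (-7.612, -13.85). ∠PTA = 94.7° gives TA at -33.50° from the x-axis; with |TA| = 17.4, A = (6.898, -23.45). ∠TAR = 57.4° gives AR at 89.10° from the x-axis; with |AR| = 27.9, R = (7.336, 4.447). AR is perpendicular to RS, so RS runs at 179.1°; with |RS| = 29.5, S = (-22.16, 4.911). RS is perpendicular to SE, so SE runs at -90.90°; with |SE| = 18.2, E = (-22.45, -13.29). Then cos ∠REA = ER·EA / (|ER||EA|), giving 49.87°.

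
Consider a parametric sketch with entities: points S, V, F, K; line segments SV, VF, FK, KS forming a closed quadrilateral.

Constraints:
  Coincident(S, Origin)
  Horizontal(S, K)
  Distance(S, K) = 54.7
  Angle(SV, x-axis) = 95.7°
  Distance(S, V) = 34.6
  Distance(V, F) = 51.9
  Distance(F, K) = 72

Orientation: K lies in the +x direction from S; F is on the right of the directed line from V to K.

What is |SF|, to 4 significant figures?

22.31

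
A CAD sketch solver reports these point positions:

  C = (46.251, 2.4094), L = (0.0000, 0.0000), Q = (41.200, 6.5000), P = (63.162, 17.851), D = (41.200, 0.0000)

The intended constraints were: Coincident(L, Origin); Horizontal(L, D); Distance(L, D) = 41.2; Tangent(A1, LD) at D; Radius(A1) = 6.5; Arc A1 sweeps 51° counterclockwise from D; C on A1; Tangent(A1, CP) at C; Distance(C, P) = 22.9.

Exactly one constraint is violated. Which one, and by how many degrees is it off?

Tangent(A1, CP) at C — off by 8.60°.

L = (0.00, 0.00) ✓; L.y = 0.00, D.y = 0.00 ✓; |LD| = 41.20 ✓; ∠(QD, DL) = 90.00° ✓; |QD| = 6.500 ✓; bearing(Q→C) − bearing(Q→D) = 51.00° ✓; |QC| = 6.500 ✓; ∠(QC, CP) = 98.60° ✗; |CP| = 22.90 ✓.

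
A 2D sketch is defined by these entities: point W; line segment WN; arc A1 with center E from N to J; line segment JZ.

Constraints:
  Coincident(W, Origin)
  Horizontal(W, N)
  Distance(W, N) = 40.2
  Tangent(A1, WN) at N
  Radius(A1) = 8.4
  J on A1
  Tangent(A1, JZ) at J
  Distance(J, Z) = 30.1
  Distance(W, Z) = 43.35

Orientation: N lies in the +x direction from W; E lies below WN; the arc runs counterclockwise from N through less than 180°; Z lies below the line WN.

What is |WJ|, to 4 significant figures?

32.68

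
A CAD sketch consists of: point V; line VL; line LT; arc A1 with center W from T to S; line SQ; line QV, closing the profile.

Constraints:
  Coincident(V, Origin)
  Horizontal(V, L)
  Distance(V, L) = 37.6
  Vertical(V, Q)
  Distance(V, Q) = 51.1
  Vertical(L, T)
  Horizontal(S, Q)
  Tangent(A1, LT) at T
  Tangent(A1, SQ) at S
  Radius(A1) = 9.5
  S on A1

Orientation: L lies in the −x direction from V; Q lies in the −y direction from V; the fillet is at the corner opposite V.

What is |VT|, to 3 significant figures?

56.1

V is at the origin; V and L share the same y with |VL| = 37.6 and L on the −x side, so L = (-37.6, 0.00). V and Q share the same x with |VQ| = 51.1 and Q on the −y side, so Q = (0.00, -51.1). The virtual corner opposite V is at (-37.6, -51.1). Since A1 is tangent to LT there, WT ⟂ LT and A1 meets SQ tangentially, so WS is at right angles to SQ, with radius 9.5, so the center W sits 9.5 in from both sides at W = (-28.1, -41.6). That places the tangent points at T = (-37.6, -41.6) on LT and S = (-28.1, -51.1) on SQ. Then |VT| = |T − V| = 56.1.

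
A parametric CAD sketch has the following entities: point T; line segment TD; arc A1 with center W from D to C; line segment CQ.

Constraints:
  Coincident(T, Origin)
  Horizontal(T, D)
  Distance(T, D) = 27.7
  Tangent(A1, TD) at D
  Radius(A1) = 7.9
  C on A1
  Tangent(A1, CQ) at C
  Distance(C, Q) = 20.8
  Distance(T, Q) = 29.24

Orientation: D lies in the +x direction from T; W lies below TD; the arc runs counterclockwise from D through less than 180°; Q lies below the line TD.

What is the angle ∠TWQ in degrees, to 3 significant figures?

68.5°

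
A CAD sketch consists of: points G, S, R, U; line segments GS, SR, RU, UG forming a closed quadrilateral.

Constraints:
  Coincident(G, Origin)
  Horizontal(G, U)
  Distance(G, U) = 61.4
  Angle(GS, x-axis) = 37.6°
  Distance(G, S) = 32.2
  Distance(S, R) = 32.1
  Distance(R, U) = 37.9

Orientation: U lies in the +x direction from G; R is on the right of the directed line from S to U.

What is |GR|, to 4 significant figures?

28.47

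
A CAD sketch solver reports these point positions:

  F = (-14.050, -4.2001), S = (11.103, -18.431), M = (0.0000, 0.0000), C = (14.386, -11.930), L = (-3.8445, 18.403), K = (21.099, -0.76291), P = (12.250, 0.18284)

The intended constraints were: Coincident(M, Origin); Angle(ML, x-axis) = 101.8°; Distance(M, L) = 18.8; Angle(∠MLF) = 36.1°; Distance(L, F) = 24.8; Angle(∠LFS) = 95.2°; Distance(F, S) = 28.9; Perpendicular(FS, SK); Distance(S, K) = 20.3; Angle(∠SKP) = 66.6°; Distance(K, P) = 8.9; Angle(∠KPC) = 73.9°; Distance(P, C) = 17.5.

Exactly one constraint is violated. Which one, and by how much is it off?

Distance(P, C) = 17.5 — off by 5.20.

M = (0.00, 0.00) ✓; ML at 101.8° ✓; |ML| = 18.80 ✓; ∠MLF = 36.10° ✓; |LF| = 24.80 ✓; ∠LFS = 95.20° ✓; |FS| = 28.90 ✓; ∠(FS, SK) = 90.00° ✓; |SK| = 20.30 ✓; ∠SKP = 66.60° ✓; |KP| = 8.899 ✓; ∠KPC = 73.90° ✓; |PC| = 12.30 ✗.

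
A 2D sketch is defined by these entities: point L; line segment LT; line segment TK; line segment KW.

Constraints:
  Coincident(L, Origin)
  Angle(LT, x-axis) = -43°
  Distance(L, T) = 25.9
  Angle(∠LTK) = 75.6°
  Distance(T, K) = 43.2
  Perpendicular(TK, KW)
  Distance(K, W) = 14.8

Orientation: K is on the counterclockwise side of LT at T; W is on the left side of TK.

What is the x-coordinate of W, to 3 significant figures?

26.6

L is at the origin; LT runs at -43.0° with length 25.9, so T = 25.9·(cos -43.0°, sin -43.0°) = (18.9, -17.7). ∠LTK = 75.6°, so TK runs at -43.0° + (180° − 75.6°) = 61.4° from the x-axis; with |TK| = 43.2, K = T + 43.2·(cos 61.4°, sin 61.4°) = (39.6, 20.3). The perpendicularity gives KW at right angles to TK; with |KW| = 14.8 on the left of TK, W = K + 14.8·(-0.878, 0.479) = (26.6, 27.3). So W.x = 26.6.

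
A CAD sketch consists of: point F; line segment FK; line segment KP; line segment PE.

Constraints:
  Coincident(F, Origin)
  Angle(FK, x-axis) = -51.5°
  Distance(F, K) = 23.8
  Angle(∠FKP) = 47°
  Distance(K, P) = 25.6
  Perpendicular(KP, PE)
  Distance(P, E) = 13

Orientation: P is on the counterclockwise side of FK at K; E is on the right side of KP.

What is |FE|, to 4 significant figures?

31.82

∠FKP = 47.0°, so KP runs at -51.5° + (180° − 47.0°) = 81.50° from the x-axis; with |KP| = 25.6, P = K + 25.6·(cos 81.50°, sin 81.50°) = (18.60, 6.693). KP is perpendicular to PE; with |PE| = 13.0 on the right of KP, E = P + 13.0·(0.9890, -0.1478) = (31.46, 4.771). Then |FE| = |E − F| = 31.82.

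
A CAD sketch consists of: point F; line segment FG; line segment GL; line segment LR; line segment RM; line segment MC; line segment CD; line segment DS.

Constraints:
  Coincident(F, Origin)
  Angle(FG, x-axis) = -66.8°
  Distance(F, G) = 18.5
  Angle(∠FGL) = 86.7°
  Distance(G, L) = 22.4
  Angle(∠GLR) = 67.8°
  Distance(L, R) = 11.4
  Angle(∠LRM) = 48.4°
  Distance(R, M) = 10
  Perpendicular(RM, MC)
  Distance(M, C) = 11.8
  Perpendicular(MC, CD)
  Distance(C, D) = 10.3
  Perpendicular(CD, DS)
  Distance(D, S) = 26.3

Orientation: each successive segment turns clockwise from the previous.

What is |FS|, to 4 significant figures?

4.332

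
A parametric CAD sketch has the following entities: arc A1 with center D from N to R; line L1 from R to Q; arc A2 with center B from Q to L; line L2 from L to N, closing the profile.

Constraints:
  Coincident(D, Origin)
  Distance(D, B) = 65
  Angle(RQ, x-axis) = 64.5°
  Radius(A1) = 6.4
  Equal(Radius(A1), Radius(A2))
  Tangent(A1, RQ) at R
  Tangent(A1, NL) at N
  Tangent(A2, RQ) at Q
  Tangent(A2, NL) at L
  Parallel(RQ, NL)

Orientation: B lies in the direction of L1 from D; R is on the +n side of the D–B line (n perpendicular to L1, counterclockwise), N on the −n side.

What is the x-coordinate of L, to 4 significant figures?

33.76

The slot axis is L1's direction at 64.5°, so u = (cos 64.5°, sin 64.5°) = (0.4305, 0.9026) and n = (−sin 64.5°, cos 64.5°) = (-0.9026, 0.4305). D is at the origin and B lies 65.0 along u from D, so B = 65.0·u = (27.98, 58.67). Tangency of A1 to both parallel lines with radius 6.4 puts R and N at D ± 6.4·n: R = (-5.777, 2.755), N = (5.777, -2.755). Equal radii place Q and L the same way about B: Q = B + 6.4·n = (22.21, 61.42), L = B − 6.4·n = (33.76, 55.91). So L.x = 33.76.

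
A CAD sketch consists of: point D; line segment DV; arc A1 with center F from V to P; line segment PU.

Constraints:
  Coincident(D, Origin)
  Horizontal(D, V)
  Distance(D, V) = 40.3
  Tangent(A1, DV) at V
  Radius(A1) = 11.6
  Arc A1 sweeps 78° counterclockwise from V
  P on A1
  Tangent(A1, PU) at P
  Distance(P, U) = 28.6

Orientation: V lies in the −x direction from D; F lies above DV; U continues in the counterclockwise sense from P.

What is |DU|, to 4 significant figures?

43.71

D is at the origin; DV is horizontal with |DV| = 40.3 and V on the −x side, so V = (-40.30, 0.000). A1 meets DV tangentially, so FV is at right angles to DV, so F = V + (0, 11.6) = (-40.30, 11.60). On A1, V sits at bearing -90° from F; a 78° counterclockwise sweep puts P at bearing -12°, so P = F + 11.6·(cos -12°, sin -12°) = (-28.95, 9.188). The tangent condition forces FP to be normal to PU, so PU runs along (−sin -12°, cos -12°); with |PU| = 28.6, U = (-23.01, 37.16). Then |DU| = |U − D| = 43.71.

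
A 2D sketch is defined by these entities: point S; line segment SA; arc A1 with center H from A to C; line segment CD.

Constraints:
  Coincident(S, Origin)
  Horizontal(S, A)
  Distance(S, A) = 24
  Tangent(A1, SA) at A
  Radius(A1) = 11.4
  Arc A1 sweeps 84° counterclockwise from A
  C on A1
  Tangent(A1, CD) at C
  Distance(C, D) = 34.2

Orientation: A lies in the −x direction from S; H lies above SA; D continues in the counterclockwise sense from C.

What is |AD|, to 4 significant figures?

46.67

S is at the origin; SA is horizontal with |SA| = 24.0 and A on the −x side, so A = (-24.00, 0.000). The tangent condition forces HA to be normal to SA, so H = A + (0, 11.4) = (-24.00, 11.40). On A1, A sits at bearing -90° from H; an 84° counterclockwise sweep puts C at bearing -6°, so C = H + 11.4·(cos -6°, sin -6°) = (-12.66, 10.21). Since A1 is tangent to CD there, HC ⟂ CD, so CD runs along (−sin -6°, cos -6°); with |CD| = 34.2, D = (-9.088, 44.22). Then |AD| = |D − A| = 46.67.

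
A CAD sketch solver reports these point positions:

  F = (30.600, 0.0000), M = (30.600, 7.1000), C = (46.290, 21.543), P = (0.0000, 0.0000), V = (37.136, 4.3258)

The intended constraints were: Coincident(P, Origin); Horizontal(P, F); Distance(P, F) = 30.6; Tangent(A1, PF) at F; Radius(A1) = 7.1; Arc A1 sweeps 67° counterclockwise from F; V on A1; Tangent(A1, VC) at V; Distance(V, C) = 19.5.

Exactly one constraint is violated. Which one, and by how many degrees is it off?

Tangent(A1, VC) at V — off by 5.00°.

P = (0.00, 0.00) ✓; P.y = 0.00, F.y = 0.00 ✓; |PF| = 30.60 ✓; ∠(MF, FP) = 90.00° ✓; |MF| = 7.100 ✓; bearing(M→V) − bearing(M→F) = 67.00° ✓; |MV| = 7.100 ✓; ∠(MV, VC) = 95.00° ✗; |VC| = 19.50 ✓.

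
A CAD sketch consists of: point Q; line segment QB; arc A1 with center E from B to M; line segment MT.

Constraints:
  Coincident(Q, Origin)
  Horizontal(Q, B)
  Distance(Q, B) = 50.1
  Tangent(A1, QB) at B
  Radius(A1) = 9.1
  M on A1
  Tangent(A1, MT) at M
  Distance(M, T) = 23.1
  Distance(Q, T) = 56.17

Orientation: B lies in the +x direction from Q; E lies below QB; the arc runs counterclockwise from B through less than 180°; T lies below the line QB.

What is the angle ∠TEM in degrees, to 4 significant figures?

68.50°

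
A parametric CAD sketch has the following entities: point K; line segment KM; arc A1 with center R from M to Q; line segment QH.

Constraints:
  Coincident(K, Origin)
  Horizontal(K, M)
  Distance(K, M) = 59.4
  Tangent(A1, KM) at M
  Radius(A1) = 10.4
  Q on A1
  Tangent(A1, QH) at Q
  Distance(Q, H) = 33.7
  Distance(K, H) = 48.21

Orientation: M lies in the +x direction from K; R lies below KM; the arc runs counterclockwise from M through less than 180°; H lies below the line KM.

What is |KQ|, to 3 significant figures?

50.6

Checks: K.y = 0.00, M.y = 0.00 ✓; |RQ| = 10.40 ✓; ∠(RQ, QH) = 90.00° ✓; |QH| = 33.70 ✓; |KH| = 48.21 ✓.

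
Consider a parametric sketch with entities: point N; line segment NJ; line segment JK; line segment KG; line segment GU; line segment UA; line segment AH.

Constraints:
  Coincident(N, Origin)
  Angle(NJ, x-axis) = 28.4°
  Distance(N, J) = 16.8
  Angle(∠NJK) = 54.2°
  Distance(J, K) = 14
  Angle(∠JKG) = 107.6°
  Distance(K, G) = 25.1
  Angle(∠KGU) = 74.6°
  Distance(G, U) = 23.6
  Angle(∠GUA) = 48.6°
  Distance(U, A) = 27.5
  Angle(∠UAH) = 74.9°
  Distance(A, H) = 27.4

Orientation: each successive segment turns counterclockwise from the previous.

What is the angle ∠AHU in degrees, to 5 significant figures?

52.686°

N is at the origin; NJ runs at 28.4° with length 16.8, so J = (14.778, 7.9905). ∠NJK = 54.2° gives JK at 154.20° from the x-axis; with |JK| = 14.0, K = (2.1736, 14.084). ∠JKG = 107.6° gives KG at -133.40° from the x-axis; with |KG| = 25.1, G = (-15.072, -4.1533). ∠KGU = 74.6° gives GU at -28.000° from the x-axis; with |GU| = 23.6, U = (5.7653, -15.233). ∠GUA = 48.6° gives UA at 103.40° from the x-axis; with |UA| = 27.5, A = (-0.60777, 11.519). ∠UAH = 74.9° gives AH at -151.50° from the x-axis; with |AH| = 27.4, H = (-24.687, -1.5556). Then cos ∠AHU = HA·HU / (|HA||HU|), giving 52.686°.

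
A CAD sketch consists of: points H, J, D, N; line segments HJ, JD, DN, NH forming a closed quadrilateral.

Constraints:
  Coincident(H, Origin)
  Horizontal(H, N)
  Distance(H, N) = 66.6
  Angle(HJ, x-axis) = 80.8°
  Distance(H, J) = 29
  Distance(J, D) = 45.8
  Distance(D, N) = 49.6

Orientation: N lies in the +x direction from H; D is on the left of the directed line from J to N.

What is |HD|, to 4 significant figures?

65.62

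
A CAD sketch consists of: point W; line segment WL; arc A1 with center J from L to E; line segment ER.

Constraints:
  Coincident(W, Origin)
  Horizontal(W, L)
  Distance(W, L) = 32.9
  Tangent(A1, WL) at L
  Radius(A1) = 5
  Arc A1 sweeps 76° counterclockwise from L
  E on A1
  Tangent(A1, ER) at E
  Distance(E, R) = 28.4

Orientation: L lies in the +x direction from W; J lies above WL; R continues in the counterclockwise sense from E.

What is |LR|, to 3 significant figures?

33.5

W is at the origin; WL is horizontal with |WL| = 32.9 and L on the +x side, so L = (32.9, 0.00). A1 meets WL tangentially, so JL is at right angles to WL, so J = L + (0, 5) = (32.9, 5.00). On A1, L sits at bearing -90° from J; a 76° counterclockwise sweep puts E at bearing -14°, so E = J + 5.0·(cos -14°, sin -14°) = (37.8, 3.79). Since A1 is tangent to ER there, JE ⟂ ER, so ER runs along (−sin -14°, cos -14°); with |ER| = 28.4, R = (44.6, 31.3). Then |LR| = |R − L| = 33.5.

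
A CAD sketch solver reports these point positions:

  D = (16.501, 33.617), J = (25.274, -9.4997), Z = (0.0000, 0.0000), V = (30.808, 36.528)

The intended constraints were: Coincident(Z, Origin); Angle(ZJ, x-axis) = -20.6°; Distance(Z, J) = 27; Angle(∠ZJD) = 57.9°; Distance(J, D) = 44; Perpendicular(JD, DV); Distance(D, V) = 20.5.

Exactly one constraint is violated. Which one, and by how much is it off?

Distance(D, V) = 20.5 — off by 5.90.

Z = (0.00, 0.00) ✓; ZJ at -20.60° ✓; |ZJ| = 27.00 ✓; ∠ZJD = 57.90° ✓; |JD| = 44.00 ✓; ∠(JD, DV) = 90.00° ✓; |DV| = 14.60 ✗.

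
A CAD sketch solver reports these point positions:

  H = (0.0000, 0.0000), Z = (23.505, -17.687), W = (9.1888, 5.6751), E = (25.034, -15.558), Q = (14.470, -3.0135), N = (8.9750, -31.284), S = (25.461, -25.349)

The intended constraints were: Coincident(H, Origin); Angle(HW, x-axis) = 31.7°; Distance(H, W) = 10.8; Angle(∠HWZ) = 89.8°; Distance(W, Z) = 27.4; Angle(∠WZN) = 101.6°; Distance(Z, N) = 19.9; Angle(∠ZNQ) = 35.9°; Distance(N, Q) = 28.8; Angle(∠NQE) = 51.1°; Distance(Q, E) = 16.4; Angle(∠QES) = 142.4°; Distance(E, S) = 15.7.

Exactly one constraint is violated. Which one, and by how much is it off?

Distance(E, S) = 15.7 — off by 5.90.

H = (0.00, 0.00) ✓; HW at 31.70° ✓; |HW| = 10.80 ✓; ∠HWZ = 89.80° ✓; |WZ| = 27.40 ✓; ∠WZN = 101.6° ✓; |ZN| = 19.90 ✓; ∠ZNQ = 35.90° ✓; |NQ| = 28.80 ✓; ∠NQE = 51.10° ✓; |QE| = 16.40 ✓; ∠QES = 142.4° ✓; |ES| = 9.800 ✗.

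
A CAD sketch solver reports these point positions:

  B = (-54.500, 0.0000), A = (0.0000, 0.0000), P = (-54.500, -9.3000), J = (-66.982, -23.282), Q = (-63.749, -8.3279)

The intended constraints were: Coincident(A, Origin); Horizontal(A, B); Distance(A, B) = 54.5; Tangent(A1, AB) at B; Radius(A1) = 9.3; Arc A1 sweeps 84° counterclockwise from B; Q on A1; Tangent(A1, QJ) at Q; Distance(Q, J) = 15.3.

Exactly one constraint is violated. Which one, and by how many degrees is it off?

Tangent(A1, QJ) at Q — off by 6.20°.

A = (0.00, 0.00) ✓; A.y = 0.00, B.y = 0.00 ✓; |AB| = 54.50 ✓; ∠(PB, BA) = 90.00° ✓; |PB| = 9.300 ✓; bearing(P→Q) − bearing(P→B) = 84.00° ✓; |PQ| = 9.300 ✓; ∠(PQ, QJ) = 96.20° ✗; |QJ| = 15.30 ✓.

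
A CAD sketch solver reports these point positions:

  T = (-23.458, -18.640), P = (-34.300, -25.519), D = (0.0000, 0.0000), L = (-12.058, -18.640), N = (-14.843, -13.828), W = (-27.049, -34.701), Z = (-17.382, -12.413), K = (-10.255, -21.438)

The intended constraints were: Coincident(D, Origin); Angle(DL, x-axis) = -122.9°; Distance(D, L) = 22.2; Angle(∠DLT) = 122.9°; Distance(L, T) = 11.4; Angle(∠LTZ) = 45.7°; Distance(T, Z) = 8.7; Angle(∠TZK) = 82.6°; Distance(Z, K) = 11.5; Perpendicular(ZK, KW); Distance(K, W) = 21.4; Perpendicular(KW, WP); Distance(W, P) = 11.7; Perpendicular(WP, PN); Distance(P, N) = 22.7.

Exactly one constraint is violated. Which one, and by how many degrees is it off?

Perpendicular(WP, PN) — off by 7.30°.

D = (0.00, 0.00) ✓; DL at -122.9° ✓; |DL| = 22.20 ✓; ∠DLT = 122.9° ✓; |LT| = 11.40 ✓; ∠LTZ = 45.70° ✓; |TZ| = 8.700 ✓; ∠TZK = 82.59° ✓; |ZK| = 11.50 ✓; ∠(ZK, KW) = 90.00° ✓; |KW| = 21.40 ✓; ∠(KW, WP) = 90.00° ✓; |WP| = 11.70 ✓; ∠(WP, PN) = 97.30° ✗; |PN| = 22.70 ✓.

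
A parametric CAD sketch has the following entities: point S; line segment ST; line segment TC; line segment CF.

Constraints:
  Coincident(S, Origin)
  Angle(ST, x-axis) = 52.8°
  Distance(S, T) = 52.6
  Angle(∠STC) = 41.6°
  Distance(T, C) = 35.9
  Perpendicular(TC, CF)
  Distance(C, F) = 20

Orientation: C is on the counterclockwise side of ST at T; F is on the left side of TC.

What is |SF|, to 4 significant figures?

15.31

S is at the origin; ST runs at 52.8° with length 52.6, so T = 52.6·(cos 52.8°, sin 52.8°) = (31.80, 41.90). ∠STC = 41.6°, so TC runs at 52.8° + (180° − 41.6°) = 191.2° from the x-axis; with |TC| = 35.9, C = T + 35.9·(cos 191.2°, sin 191.2°) = (-3.414, 34.92). TC ⟂ CF; with |CF| = 20.0 on the left of TC, F = C + 20.0·(0.1942, -0.9810) = (0.4703, 15.31). Then |SF| = |F − S| = 15.31.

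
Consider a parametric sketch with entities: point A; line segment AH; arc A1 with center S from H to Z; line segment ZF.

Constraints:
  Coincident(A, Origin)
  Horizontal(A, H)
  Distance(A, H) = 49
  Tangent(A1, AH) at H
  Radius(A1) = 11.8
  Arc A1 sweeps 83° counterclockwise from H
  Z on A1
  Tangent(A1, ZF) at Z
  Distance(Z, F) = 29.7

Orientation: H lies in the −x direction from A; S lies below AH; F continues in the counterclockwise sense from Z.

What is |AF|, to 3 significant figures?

75.7

A is at the origin; A and H share the same y with |AH| = 49.0 and H on the −x side, so H = (-49.0, 0.00). Tangency of A1 to AH means the radius SH is perpendicular to AH, so S = H + (0, -11.8) = (-49.0, -11.8). On A1, H sits at bearing 90° from S; an 83° counterclockwise sweep puts Z at bearing 173°, so Z = S + 11.8·(cos 173°, sin 173°) = (-60.7, -10.4). Tangency of A1 to ZF means the radius SZ is perpendicular to ZF, so ZF runs along (−sin 173°, cos 173°); with |ZF| = 29.7, F = (-64.3, -39.8). Then |AF| = |F − A| = 75.7.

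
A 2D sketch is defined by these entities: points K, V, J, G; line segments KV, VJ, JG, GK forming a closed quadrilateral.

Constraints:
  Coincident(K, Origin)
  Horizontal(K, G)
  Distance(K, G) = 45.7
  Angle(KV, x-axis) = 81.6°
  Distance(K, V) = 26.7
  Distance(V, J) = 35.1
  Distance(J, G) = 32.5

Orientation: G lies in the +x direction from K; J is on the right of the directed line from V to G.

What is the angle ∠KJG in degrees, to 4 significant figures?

140.0°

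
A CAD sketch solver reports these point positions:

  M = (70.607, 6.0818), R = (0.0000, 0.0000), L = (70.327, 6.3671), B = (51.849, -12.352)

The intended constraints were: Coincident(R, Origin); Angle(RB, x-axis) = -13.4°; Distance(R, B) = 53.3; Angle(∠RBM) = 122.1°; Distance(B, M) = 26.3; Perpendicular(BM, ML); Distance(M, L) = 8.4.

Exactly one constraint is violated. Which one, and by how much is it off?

Distance(M, L) = 8.4 — off by 8.00.

R = (0.00, 0.00) ✓; RB at -13.40° ✓; |RB| = 53.30 ✓; ∠RBM = 122.1° ✓; |BM| = 26.30 ✓; ∠(BM, ML) = 89.96° ✓; |ML| = 0.3997 ✗.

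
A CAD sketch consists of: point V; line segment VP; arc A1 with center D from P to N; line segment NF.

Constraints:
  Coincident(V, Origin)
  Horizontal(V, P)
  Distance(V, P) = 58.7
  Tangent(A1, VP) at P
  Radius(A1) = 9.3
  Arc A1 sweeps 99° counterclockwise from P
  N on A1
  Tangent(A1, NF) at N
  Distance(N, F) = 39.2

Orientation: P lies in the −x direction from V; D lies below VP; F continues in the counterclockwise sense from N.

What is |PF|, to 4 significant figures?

49.57

V is at the origin; VP is horizontal with |VP| = 58.7 and P on the −x side, so P = (-58.70, 0.000). A1 meets VP tangentially, so DP is at right angles to VP, so D = P + (0, -9.3) = (-58.70, -9.300). On A1, P sits at bearing 90° from D; a 99° counterclockwise sweep puts N at bearing 189°, so N = D + 9.3·(cos 189°, sin 189°) = (-67.89, -10.75). Tangency of A1 to NF means the radius DN is perpendicular to NF, so NF runs along (−sin 189°, cos 189°); with |NF| = 39.2, F = (-61.75, -49.47). Then |PF| = |F − P| = 49.57.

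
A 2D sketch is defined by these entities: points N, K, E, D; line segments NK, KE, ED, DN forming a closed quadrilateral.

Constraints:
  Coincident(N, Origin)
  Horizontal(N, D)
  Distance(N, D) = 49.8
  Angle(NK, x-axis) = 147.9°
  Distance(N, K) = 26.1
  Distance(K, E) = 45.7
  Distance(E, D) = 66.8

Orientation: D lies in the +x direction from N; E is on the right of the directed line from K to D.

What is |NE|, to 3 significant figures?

31.7

N is at the origin; ND is horizontal with |ND| = 49.8 and D in +x, so D = (49.8, 0). NK runs at 147.9° with |NK| = 26.1, so K = (-22.1, 13.9). E is determined by |KE| = 45.7 and |ED| = 66.8 together: it lies at the intersection of circle(K, 45.7) and circle(D, 66.8). With |KD| = 73.2, the foot of the radical line on KD is 20.4 from K and the perpendicular offset is √(45.7² − 20.4²) = 40.9. Taking the right-of-KD solution: E = (-9.81, -30.1).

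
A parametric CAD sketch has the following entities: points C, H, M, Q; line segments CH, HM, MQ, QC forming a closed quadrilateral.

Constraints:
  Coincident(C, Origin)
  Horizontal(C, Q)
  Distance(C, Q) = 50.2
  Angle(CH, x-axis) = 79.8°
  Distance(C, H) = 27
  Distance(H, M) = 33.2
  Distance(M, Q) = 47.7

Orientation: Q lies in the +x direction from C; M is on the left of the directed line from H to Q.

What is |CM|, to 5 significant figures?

55.198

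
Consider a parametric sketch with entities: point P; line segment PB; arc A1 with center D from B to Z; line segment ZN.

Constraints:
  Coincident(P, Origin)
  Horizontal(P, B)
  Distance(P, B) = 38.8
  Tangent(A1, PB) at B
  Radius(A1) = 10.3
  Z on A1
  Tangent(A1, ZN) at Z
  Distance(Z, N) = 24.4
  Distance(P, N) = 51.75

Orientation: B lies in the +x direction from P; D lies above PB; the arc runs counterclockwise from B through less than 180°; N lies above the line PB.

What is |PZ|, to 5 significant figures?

50.233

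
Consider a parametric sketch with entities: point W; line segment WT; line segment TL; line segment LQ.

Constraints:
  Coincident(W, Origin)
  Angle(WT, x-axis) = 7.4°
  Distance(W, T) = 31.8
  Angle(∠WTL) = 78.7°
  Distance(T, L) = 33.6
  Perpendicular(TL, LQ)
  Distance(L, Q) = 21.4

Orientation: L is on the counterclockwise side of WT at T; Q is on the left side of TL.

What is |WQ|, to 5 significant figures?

29.065

W is at the origin; WT runs at 7.4° with length 31.8, so T = 31.8·(cos 7.4°, sin 7.4°) = (31.535, 4.0957). ∠WTL = 78.7°, so TL runs at 7.4° + (180° − 78.7°) = 108.70° from the x-axis; with |TL| = 33.6, L = T + 33.6·(cos 108.70°, sin 108.70°) = (20.763, 35.922). The perpendicularity gives LQ at right angles to TL; with |LQ| = 21.4 on the left of TL, Q = L + 21.4·(-0.94721, -0.32061) = (0.49225, 29.061). Then |WQ| = |Q − W| = 29.065.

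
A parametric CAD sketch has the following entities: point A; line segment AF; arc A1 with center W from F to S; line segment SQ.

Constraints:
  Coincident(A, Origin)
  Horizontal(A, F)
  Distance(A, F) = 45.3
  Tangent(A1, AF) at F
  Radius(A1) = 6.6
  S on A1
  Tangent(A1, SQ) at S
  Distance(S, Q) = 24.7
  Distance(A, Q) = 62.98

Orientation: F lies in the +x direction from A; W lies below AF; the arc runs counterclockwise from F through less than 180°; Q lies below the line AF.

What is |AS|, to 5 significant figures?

41.493

Checks: |WS| = 6.600 ✓; ∠(WS, SQ) = 90.00° ✓; |SQ| = 24.70 ✓; |AQ| = 62.98 ✓.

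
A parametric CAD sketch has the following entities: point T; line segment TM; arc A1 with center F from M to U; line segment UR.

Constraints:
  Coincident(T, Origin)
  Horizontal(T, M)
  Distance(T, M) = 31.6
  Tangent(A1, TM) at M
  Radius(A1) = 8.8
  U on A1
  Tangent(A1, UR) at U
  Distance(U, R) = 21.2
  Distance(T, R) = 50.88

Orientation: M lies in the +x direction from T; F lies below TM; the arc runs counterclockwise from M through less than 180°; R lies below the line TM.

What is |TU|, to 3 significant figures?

29.9

T is at the origin; TM is horizontal with |TM| = 31.6 and M on the +x side, so M = (31.6, 0.00). A1 meets TM tangentially, so FM is at right angles to TM, so F = M + (0, -8.8) = (31.6, -8.80). Since FU ⟂ UR (tangency), |FR| = √(8.8² + 21.2²) = 23.0 regardless of where U sits on A1. So R lies on both circle(T, 50.88) and circle(F, 23.0); the below-TM intersection is R = (41.4, -29.5). U is the foot of the tangent from R: U = (25.7, -15.3).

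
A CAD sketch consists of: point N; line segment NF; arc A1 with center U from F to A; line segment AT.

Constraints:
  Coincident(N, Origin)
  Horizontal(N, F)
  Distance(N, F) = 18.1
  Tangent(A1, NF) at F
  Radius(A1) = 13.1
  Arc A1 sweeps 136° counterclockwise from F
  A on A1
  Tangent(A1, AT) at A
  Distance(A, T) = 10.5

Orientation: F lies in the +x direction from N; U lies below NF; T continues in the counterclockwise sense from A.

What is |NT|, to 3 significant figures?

34.1

N is at the origin; N and F share the same y with |NF| = 18.1 and F on the +x side, so F = (18.1, 0.00). Tangency of A1 to NF means the radius UF is perpendicular to NF, so U = F + (0, -13.1) = (18.1, -13.1). On A1, F sits at bearing 90° from U; a 136° counterclockwise sweep puts A at bearing 226°, so A = U + 13.1·(cos 226°, sin 226°) = (9.00, -22.5). The tangent condition forces UA to be normal to AT, so AT runs along (−sin 226°, cos 226°); with |AT| = 10.5, T = (16.6, -29.8). Then |NT| = |T − N| = 34.1.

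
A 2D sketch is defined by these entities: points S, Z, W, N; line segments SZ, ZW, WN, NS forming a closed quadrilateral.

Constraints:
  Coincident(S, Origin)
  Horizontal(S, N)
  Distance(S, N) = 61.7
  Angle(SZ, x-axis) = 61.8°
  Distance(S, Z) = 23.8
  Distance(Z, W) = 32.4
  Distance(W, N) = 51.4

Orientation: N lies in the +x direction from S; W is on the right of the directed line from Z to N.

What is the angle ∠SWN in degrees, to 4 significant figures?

122.6°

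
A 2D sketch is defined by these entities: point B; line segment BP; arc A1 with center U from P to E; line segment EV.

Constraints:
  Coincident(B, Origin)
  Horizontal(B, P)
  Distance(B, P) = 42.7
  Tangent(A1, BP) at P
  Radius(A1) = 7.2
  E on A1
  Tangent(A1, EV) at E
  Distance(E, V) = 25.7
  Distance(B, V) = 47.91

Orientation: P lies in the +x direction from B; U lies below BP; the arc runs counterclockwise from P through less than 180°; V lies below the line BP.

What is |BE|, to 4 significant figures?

36.20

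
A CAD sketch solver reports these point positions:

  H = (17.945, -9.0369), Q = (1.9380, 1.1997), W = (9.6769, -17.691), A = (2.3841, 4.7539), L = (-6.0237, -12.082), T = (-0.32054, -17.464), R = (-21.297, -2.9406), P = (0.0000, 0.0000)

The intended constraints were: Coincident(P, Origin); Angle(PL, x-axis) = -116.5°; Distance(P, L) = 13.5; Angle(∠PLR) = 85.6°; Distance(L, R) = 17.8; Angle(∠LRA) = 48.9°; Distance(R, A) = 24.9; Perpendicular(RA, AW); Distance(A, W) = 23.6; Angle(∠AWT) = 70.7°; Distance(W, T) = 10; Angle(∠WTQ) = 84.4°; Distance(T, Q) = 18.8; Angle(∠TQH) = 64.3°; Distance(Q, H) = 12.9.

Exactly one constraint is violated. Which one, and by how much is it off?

Distance(Q, H) = 12.9 — off by 6.10.

P = (0.00, 0.00) ✓; PL at -116.5° ✓; |PL| = 13.50 ✓; ∠PLR = 85.60° ✓; |LR| = 17.80 ✓; ∠LRA = 48.90° ✓; |RA| = 24.90 ✓; ∠(RA, AW) = 90.00° ✓; |AW| = 23.60 ✓; ∠AWT = 70.70° ✓; |WT| = 10.00 ✓; ∠WTQ = 84.40° ✓; |TQ| = 18.80 ✓; ∠TQH = 64.30° ✓; |QH| = 19.00 ✗.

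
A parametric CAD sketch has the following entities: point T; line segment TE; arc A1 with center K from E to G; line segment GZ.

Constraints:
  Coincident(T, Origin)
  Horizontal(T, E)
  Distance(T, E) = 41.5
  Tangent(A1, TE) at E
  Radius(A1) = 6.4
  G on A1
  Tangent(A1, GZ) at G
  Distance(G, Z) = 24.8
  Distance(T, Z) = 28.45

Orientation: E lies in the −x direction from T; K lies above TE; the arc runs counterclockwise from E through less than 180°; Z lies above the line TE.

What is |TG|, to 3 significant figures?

36.9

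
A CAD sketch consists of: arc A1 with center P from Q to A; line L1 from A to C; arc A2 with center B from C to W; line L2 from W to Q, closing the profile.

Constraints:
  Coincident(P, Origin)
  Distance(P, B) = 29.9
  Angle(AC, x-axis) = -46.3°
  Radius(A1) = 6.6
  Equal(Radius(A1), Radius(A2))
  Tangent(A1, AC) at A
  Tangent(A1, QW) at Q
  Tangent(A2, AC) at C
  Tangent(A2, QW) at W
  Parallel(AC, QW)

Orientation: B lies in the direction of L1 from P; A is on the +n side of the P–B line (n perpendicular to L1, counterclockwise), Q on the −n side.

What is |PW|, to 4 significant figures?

30.62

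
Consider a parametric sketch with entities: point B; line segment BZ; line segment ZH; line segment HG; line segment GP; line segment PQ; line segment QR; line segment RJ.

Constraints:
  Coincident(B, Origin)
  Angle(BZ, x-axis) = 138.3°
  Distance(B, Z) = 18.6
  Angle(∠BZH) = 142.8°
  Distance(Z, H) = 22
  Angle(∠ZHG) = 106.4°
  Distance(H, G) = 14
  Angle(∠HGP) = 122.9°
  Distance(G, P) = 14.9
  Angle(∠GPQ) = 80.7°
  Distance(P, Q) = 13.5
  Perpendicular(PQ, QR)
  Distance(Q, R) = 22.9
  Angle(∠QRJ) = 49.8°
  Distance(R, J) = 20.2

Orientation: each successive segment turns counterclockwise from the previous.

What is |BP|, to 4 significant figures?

33.85

B is at the origin; BZ runs at 138.3° with length 18.6, so Z = (-13.89, 12.37). ∠BZH = 142.8° gives ZH at 175.5° from the x-axis; with |ZH| = 22.0, H = (-35.82, 14.10). ∠ZHG = 106.4° gives HG at -110.9° from the x-axis; with |HG| = 14.0, G = (-40.81, 1.021). ∠HGP = 122.9° gives GP at -53.80° from the x-axis; with |GP| = 14.9, P = (-32.01, -11.00). Then |BP| = |P − B| = 33.85.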